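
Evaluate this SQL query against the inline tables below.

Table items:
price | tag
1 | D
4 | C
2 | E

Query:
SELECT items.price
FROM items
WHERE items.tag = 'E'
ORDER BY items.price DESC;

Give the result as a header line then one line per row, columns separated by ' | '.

== RESULT ==
items.price
2

Derivation:
After WHERE (1 rows):
items.price | items.tag
2 | E
After SELECT (1 rows):
items.price
2
After ORDER BY (1 rows):
items.price
2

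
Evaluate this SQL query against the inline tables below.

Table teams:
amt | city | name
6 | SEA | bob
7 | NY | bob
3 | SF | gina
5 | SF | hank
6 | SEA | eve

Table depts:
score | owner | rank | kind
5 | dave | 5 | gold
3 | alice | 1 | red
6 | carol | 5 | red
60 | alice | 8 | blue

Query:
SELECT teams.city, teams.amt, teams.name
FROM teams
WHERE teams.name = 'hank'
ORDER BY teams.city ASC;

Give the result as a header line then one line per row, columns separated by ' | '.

== RESULT ==
teams.city | teams.amt | teams.name
SF | 5 | hank

Derivation:
After WHERE (1 rows):
teams.amt | teams.city | teams.name
5 | SF | hank
After SELECT (1 rows):
teams.city | teams.amt | teams.name
SF | 5 | hank
After ORDER BY (1 rows):
teams.city | teams.amt | teams.name
SF | 5 | hank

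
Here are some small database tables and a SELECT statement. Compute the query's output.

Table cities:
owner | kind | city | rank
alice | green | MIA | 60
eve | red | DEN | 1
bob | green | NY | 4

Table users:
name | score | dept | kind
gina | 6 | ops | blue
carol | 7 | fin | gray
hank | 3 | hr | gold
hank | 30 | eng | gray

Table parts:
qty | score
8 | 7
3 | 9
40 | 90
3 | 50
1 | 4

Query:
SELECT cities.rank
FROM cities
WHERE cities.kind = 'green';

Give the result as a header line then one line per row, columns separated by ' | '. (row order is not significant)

== RESULT ==
cities.rank
60
4

Derivation:
After WHERE (2 rows):
cities.owner | cities.kind | cities.city | cities.rank
alice | green | MIA | 60
bob | green | NY | 4
After SELECT (2 rows):
cities.rank
60
4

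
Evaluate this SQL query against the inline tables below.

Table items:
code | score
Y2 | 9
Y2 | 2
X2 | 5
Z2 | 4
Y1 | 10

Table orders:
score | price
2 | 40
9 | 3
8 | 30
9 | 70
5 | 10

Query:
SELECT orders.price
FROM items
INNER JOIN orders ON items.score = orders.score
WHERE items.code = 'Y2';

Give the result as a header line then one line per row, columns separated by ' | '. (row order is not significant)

== RESULT ==
orders.price
3
70
40

Derivation:
After JOIN orders (4 rows):
items.code | items.score | orders.score | orders.price
Y2 | 9 | 9 | 3
Y2 | 9 | 9 | 70
Y2 | 2 | 2 | 40
X2 | 5 | 5 | 10
After WHERE (3 rows):
items.code | items.score | orders.score | orders.price
Y2 | 9 | 9 | 3
Y2 | 9 | 9 | 70
Y2 | 2 | 2 | 40
After SELECT (3 rows):
orders.price
3
70
40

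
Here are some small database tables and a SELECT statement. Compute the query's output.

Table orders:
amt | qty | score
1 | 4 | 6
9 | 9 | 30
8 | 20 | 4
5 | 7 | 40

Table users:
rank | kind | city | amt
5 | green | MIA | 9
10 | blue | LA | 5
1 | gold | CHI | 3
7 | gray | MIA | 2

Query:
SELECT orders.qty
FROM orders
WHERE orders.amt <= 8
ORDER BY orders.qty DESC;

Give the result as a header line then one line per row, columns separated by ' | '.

After WHERE (3 rows):
orders.amt | orders.qty | orders.score
1 | 4 | 6
8 | 20 | 4
5 | 7 | 40
After SELECT (3 rows):
orders.qty
4
20
7
After ORDER BY (3 rows):
orders.qty
20
7
4

== RESULT ==
orders.qty
20
7
4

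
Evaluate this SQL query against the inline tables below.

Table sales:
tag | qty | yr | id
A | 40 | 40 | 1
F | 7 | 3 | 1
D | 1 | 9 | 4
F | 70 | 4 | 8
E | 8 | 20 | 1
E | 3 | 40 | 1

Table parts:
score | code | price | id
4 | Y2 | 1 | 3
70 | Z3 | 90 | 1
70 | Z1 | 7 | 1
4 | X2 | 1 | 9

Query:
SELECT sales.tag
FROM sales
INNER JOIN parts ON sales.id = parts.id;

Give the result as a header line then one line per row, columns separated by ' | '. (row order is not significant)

After JOIN parts (8 rows):
sales.tag | sales.qty | sales.yr | sales.id | parts.score | parts.code | parts.price | parts.id
A | 40 | 40 | 1 | 70 | Z3 | 90 | 1
A | 40 | 40 | 1 | 70 | Z1 | 7 | 1
F | 7 | 3 | 1 | 70 | Z3 | 90 | 1
F | 7 | 3 | 1 | 70 | Z1 | 7 | 1
E | 8 | 20 | 1 | 70 | Z3 | 90 | 1
E | 8 | 20 | 1 | 70 | Z1 | 7 | 1
E | 3 | 40 | 1 | 70 | Z3 | 90 | 1
E | 3 | 40 | 1 | 70 | Z1 | 7 | 1
After SELECT (8 rows):
sales.tag
A
A
F
F
E
E
E
E

== RESULT ==
sales.tag
A
A
F
F
E
E
E
E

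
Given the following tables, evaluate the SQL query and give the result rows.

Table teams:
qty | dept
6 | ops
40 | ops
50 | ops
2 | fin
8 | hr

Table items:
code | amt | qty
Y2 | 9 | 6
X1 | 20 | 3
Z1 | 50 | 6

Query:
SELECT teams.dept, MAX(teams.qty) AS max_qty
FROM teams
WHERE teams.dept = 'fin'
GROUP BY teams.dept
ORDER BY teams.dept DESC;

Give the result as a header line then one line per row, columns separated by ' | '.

After WHERE (1 rows):
teams.qty | teams.dept
2 | fin
After GROUP BY (1 rows):
teams.dept | max_qty
fin | 2
After ORDER BY (1 rows):
teams.dept | max_qty
fin | 2

== RESULT ==
teams.dept | max_qty
fin | 2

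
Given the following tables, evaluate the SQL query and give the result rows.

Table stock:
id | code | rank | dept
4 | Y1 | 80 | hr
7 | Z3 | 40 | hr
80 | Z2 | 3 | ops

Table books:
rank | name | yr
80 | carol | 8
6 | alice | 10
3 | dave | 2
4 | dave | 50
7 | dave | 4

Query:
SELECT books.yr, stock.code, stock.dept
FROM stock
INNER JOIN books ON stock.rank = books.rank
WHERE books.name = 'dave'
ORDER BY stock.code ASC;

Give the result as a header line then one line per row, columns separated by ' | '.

After JOIN books (2 rows):
stock.id | stock.code | stock.rank | stock.dept | books.rank | books.name | books.yr
4 | Y1 | 80 | hr | 80 | carol | 8
80 | Z2 | 3 | ops | 3 | dave | 2
After WHERE (1 rows):
stock.id | stock.code | stock.rank | stock.dept | books.rank | books.name | books.yr
80 | Z2 | 3 | ops | 3 | dave | 2
After SELECT (1 rows):
books.yr | stock.code | stock.dept
2 | Z2 | ops
After ORDER BY (1 rows):
books.yr | stock.code | stock.dept
2 | Z2 | ops

== RESULT ==
books.yr | stock.code | stock.dept
2 | Z2 | ops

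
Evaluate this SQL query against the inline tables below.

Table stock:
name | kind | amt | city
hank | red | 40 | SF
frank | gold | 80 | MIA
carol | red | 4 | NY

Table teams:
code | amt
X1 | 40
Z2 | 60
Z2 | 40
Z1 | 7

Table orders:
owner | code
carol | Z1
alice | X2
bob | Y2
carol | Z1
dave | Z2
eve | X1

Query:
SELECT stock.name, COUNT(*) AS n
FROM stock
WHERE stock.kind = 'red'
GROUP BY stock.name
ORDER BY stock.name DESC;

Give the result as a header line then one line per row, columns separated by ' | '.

After WHERE (2 rows):
stock.name | stock.kind | stock.amt | stock.city
hank | red | 40 | SF
carol | red | 4 | NY
After GROUP BY (2 rows):
stock.name | n
hank | 1
carol | 1
After ORDER BY (2 rows):
stock.name | n
hank | 1
carol | 1

== RESULT ==
stock.name | n
hank | 1
carol | 1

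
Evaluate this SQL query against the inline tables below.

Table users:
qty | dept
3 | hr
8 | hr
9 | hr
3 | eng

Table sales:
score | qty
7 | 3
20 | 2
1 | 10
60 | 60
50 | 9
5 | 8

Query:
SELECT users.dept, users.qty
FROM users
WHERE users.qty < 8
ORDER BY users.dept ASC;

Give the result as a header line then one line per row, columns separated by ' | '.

== RESULT ==
users.dept | users.qty
eng | 3
hr | 3

Derivation:
After WHERE (2 rows):
users.qty | users.dept
3 | hr
3 | eng
After SELECT (2 rows):
users.dept | users.qty
hr | 3
eng | 3
After ORDER BY (2 rows):
users.dept | users.qty
eng | 3
hr | 3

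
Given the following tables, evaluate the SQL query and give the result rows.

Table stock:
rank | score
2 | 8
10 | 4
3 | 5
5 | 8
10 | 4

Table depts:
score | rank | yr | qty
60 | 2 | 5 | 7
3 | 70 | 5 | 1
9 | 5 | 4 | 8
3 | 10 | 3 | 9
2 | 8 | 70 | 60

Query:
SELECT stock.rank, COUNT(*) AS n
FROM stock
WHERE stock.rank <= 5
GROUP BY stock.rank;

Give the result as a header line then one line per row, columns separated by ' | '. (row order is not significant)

== RESULT ==
stock.rank | n
2 | 1
3 | 1
5 | 1

Derivation:
After WHERE (3 rows):
stock.rank | stock.score
2 | 8
3 | 5
5 | 8
After GROUP BY (3 rows):
stock.rank | n
2 | 1
3 | 1
5 | 1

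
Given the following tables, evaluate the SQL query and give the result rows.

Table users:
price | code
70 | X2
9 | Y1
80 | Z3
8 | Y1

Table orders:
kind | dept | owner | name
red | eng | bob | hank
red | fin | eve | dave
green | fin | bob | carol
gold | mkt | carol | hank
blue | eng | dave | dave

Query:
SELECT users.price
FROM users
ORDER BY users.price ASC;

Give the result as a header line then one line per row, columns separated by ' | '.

== RESULT ==
users.price
8
9
70
80

Derivation:
After SELECT (4 rows):
users.price
70
9
80
8
After ORDER BY (4 rows):
users.price
8
9
70
80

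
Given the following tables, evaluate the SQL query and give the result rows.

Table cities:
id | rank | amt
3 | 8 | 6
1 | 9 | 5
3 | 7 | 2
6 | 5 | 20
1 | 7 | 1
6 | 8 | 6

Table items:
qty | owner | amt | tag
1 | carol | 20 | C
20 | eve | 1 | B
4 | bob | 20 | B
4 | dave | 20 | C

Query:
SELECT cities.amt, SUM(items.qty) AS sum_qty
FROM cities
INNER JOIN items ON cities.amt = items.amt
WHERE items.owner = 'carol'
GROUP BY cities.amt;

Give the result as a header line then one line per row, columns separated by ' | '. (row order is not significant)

After JOIN items (4 rows):
cities.id | cities.rank | cities.amt | items.qty | items.owner | items.amt | items.tag
6 | 5 | 20 | 1 | carol | 20 | C
6 | 5 | 20 | 4 | bob | 20 | B
6 | 5 | 20 | 4 | dave | 20 | C
1 | 7 | 1 | 20 | eve | 1 | B
After WHERE (1 rows):
cities.id | cities.rank | cities.amt | items.qty | items.owner | items.amt | items.tag
6 | 5 | 20 | 1 | carol | 20 | C
After GROUP BY (1 rows):
cities.amt | sum_qty
20 | 1

== RESULT ==
cities.amt | sum_qty
20 | 1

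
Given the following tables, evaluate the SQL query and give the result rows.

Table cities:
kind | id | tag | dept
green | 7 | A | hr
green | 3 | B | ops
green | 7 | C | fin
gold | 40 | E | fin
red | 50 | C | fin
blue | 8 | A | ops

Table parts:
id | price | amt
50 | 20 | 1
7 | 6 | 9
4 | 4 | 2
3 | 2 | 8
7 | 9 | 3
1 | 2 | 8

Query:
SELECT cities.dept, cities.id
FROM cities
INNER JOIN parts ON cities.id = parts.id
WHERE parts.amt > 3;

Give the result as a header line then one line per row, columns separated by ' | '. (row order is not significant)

After JOIN parts (6 rows):
cities.kind | cities.id | cities.tag | cities.dept | parts.id | parts.price | parts.amt
green | 7 | A | hr | 7 | 6 | 9
green | 7 | A | hr | 7 | 9 | 3
green | 3 | B | ops | 3 | 2 | 8
green | 7 | C | fin | 7 | 6 | 9
green | 7 | C | fin | 7 | 9 | 3
red | 50 | C | fin | 50 | 20 | 1
After WHERE (3 rows):
cities.kind | cities.id | cities.tag | cities.dept | parts.id | parts.price | parts.amt
green | 7 | A | hr | 7 | 6 | 9
green | 3 | B | ops | 3 | 2 | 8
green | 7 | C | fin | 7 | 6 | 9
After SELECT (3 rows):
cities.dept | cities.id
hr | 7
ops | 3
fin | 7

== RESULT ==
cities.dept | cities.id
hr | 7
ops | 3
fin | 7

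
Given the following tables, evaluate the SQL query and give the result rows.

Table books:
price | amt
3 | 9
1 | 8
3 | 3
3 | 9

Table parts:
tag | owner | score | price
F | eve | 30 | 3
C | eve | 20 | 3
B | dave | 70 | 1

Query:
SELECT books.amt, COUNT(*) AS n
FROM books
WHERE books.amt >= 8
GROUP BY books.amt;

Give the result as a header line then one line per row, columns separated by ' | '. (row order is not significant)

== RESULT ==
books.amt | n
9 | 2
8 | 1

Derivation:
After WHERE (3 rows):
books.price | books.amt
3 | 9
1 | 8
3 | 9
After GROUP BY (2 rows):
books.amt | n
9 | 2
8 | 1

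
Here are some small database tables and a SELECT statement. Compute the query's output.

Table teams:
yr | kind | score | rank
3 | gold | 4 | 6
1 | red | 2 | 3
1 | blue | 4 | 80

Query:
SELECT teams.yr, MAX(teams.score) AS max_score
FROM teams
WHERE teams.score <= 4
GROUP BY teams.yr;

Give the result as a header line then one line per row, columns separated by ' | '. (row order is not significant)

After WHERE (3 rows):
teams.yr | teams.kind | teams.score | teams.rank
3 | gold | 4 | 6
1 | red | 2 | 3
1 | blue | 4 | 80
After GROUP BY (2 rows):
teams.yr | max_score
3 | 4
1 | 4

== RESULT ==
teams.yr | max_score
3 | 4
1 | 4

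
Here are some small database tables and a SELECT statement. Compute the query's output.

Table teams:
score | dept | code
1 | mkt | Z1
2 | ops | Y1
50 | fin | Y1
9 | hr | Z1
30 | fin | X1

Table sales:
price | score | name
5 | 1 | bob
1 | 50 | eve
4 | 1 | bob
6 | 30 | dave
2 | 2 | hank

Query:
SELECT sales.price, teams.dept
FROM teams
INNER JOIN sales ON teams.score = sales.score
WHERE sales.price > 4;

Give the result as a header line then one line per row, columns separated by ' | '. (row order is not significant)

After JOIN sales (5 rows):
teams.score | teams.dept | teams.code | sales.price | sales.score | sales.name
1 | mkt | Z1 | 5 | 1 | bob
1 | mkt | Z1 | 4 | 1 | bob
2 | ops | Y1 | 2 | 2 | hank
50 | fin | Y1 | 1 | 50 | eve
30 | fin | X1 | 6 | 30 | dave
After WHERE (2 rows):
teams.score | teams.dept | teams.code | sales.price | sales.score | sales.name
1 | mkt | Z1 | 5 | 1 | bob
30 | fin | X1 | 6 | 30 | dave
After SELECT (2 rows):
sales.price | teams.dept
5 | mkt
6 | fin

== RESULT ==
sales.price | teams.dept
5 | mkt
6 | fin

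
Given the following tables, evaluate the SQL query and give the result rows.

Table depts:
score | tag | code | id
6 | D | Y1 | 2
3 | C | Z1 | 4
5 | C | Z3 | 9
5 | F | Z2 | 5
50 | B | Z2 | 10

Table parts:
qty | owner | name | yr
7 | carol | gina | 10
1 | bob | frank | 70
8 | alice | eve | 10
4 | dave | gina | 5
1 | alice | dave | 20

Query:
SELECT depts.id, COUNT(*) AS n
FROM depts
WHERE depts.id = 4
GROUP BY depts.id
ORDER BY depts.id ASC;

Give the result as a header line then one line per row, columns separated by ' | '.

== RESULT ==
depts.id | n
4 | 1

Derivation:
After WHERE (1 rows):
depts.score | depts.tag | depts.code | depts.id
3 | C | Z1 | 4
After GROUP BY (1 rows):
depts.id | n
4 | 1
After ORDER BY (1 rows):
depts.id | n
4 | 1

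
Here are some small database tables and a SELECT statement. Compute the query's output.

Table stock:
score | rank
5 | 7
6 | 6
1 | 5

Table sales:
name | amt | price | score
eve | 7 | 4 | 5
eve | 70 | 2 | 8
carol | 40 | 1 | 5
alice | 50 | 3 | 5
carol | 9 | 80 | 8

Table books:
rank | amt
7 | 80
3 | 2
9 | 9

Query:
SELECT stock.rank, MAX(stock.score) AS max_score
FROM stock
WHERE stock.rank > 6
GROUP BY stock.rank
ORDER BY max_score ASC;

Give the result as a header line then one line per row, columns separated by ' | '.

== RESULT ==
stock.rank | max_score
7 | 5

Derivation:
After WHERE (1 rows):
stock.score | stock.rank
5 | 7
After GROUP BY (1 rows):
stock.rank | max_score
7 | 5
After ORDER BY (1 rows):
stock.rank | max_score
7 | 5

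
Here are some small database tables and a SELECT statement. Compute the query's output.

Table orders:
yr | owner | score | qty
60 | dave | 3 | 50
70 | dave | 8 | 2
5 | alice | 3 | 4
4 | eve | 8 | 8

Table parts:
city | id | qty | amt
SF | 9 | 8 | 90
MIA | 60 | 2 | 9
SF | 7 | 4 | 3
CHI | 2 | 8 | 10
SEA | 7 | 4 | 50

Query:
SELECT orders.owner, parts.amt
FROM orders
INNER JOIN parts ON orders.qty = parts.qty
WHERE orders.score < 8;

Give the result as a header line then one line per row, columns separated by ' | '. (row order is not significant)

After JOIN parts (5 rows):
orders.yr | orders.owner | orders.score | orders.qty | parts.city | parts.id | parts.qty | parts.amt
70 | dave | 8 | 2 | MIA | 60 | 2 | 9
5 | alice | 3 | 4 | SF | 7 | 4 | 3
5 | alice | 3 | 4 | SEA | 7 | 4 | 50
4 | eve | 8 | 8 | SF | 9 | 8 | 90
4 | eve | 8 | 8 | CHI | 2 | 8 | 10
After WHERE (2 rows):
orders.yr | orders.owner | orders.score | orders.qty | parts.city | parts.id | parts.qty | parts.amt
5 | alice | 3 | 4 | SF | 7 | 4 | 3
5 | alice | 3 | 4 | SEA | 7 | 4 | 50
After SELECT (2 rows):
orders.owner | parts.amt
alice | 3
alice | 50

== RESULT ==
orders.owner | parts.amt
alice | 3
alice | 50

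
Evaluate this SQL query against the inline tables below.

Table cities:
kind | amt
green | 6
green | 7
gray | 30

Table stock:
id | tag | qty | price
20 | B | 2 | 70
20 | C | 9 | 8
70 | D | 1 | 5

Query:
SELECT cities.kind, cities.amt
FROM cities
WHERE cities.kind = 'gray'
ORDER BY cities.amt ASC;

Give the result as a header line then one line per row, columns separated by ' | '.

After WHERE (1 rows):
cities.kind | cities.amt
gray | 30
After SELECT (1 rows):
cities.kind | cities.amt
gray | 30
After ORDER BY (1 rows):
cities.kind | cities.amt
gray | 30

== RESULT ==
cities.kind | cities.amt
gray | 30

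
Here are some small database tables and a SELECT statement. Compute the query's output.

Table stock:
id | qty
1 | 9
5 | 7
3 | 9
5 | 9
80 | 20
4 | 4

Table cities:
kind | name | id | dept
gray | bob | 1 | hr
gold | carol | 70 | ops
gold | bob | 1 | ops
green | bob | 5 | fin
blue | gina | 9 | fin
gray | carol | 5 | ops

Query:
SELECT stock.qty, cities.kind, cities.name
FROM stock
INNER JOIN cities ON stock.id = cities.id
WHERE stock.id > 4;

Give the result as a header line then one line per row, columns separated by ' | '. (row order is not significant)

After JOIN cities (6 rows):
stock.id | stock.qty | cities.kind | cities.name | cities.id | cities.dept
1 | 9 | gray | bob | 1 | hr
1 | 9 | gold | bob | 1 | ops
5 | 7 | green | bob | 5 | fin
5 | 7 | gray | carol | 5 | ops
5 | 9 | green | bob | 5 | fin
5 | 9 | gray | carol | 5 | ops
After WHERE (4 rows):
stock.id | stock.qty | cities.kind | cities.name | cities.id | cities.dept
5 | 7 | green | bob | 5 | fin
5 | 7 | gray | carol | 5 | ops
5 | 9 | green | bob | 5 | fin
5 | 9 | gray | carol | 5 | ops
After SELECT (4 rows):
stock.qty | cities.kind | cities.name
7 | green | bob
7 | gray | carol
9 | green | bob
9 | gray | carol

== RESULT ==
stock.qty | cities.kind | cities.name
7 | green | bob
7 | gray | carol
9 | green | bob
9 | gray | carol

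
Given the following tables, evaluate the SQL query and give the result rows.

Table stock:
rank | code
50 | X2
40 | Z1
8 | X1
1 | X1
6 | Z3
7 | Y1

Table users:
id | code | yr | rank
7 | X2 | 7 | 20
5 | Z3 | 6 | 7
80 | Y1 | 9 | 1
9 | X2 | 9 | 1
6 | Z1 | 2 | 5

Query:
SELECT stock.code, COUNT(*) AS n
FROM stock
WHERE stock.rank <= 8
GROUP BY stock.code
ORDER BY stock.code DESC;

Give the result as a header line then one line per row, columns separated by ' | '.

After WHERE (4 rows):
stock.rank | stock.code
8 | X1
1 | X1
6 | Z3
7 | Y1
After GROUP BY (3 rows):
stock.code | n
X1 | 2
Z3 | 1
Y1 | 1
After ORDER BY (3 rows):
stock.code | n
Z3 | 1
Y1 | 1
X1 | 2

== RESULT ==
stock.code | n
Z3 | 1
Y1 | 1
X1 | 2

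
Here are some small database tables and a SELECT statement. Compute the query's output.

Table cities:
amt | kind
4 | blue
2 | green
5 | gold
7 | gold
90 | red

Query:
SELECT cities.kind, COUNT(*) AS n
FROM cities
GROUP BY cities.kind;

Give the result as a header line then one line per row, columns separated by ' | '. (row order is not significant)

After GROUP BY (4 rows):
cities.kind | n
blue | 1
green | 1
gold | 2
red | 1

== RESULT ==
cities.kind | n
blue | 1
green | 1
gold | 2
red | 1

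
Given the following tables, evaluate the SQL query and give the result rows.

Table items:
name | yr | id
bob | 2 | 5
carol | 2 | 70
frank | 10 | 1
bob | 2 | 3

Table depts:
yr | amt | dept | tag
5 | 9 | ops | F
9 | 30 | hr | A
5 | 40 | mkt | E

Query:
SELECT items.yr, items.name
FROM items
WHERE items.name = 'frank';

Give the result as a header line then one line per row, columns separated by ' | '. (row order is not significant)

== RESULT ==
items.yr | items.name
10 | frank

Derivation:
After WHERE (1 rows):
items.name | items.yr | items.id
frank | 10 | 1
After SELECT (1 rows):
items.yr | items.name
10 | frank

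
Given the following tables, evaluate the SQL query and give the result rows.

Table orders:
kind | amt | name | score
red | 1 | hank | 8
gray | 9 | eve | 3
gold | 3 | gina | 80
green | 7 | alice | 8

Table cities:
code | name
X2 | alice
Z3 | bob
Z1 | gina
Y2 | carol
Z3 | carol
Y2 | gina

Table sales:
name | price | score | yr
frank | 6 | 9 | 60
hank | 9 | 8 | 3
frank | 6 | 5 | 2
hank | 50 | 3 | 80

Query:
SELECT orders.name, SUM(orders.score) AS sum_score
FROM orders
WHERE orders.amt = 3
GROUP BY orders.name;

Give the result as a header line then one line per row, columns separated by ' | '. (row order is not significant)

== RESULT ==
orders.name | sum_score
gina | 80

Derivation:
After WHERE (1 rows):
orders.kind | orders.amt | orders.name | orders.score
gold | 3 | gina | 80
After GROUP BY (1 rows):
orders.name | sum_score
gina | 80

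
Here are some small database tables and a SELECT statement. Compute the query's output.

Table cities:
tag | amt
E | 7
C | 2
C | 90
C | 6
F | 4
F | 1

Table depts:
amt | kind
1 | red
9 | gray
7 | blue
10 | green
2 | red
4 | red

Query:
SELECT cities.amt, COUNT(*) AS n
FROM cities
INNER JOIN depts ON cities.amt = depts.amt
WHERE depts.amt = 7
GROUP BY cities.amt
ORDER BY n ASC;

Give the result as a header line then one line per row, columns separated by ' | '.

== RESULT ==
cities.amt | n
7 | 1

Derivation:
After JOIN depts (4 rows):
cities.tag | cities.amt | depts.amt | depts.kind
E | 7 | 7 | blue
C | 2 | 2 | red
F | 4 | 4 | red
F | 1 | 1 | red
After WHERE (1 rows):
cities.tag | cities.amt | depts.amt | depts.kind
E | 7 | 7 | blue
After GROUP BY (1 rows):
cities.amt | n
7 | 1
After ORDER BY (1 rows):
cities.amt | n
7 | 1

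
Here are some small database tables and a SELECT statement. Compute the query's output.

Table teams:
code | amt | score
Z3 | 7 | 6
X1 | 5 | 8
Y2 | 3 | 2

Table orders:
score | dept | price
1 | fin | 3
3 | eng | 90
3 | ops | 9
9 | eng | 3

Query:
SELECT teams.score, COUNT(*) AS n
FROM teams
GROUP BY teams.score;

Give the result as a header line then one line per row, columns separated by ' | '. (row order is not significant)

== RESULT ==
teams.score | n
6 | 1
8 | 1
2 | 1

Derivation:
After GROUP BY (3 rows):
teams.score | n
6 | 1
8 | 1
2 | 1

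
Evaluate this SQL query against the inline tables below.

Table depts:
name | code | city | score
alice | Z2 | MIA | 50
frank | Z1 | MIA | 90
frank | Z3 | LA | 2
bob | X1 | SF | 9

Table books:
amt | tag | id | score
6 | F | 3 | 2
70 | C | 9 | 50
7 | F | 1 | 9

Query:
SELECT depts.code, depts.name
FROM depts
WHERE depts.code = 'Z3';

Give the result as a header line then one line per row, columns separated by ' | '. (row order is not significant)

After WHERE (1 rows):
depts.name | depts.code | depts.city | depts.score
frank | Z3 | LA | 2
After SELECT (1 rows):
depts.code | depts.name
Z3 | frank

== RESULT ==
depts.code | depts.name
Z3 | frank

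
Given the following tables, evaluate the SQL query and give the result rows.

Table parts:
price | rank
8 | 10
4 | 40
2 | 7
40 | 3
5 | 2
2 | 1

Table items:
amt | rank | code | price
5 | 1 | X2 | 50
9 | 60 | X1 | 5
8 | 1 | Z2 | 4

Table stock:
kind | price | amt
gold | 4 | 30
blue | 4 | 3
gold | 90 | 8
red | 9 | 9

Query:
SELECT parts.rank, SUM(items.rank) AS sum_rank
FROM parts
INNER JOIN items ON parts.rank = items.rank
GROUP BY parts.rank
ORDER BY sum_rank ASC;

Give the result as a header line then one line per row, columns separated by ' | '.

== RESULT ==
parts.rank | sum_rank
1 | 2

Derivation:
After JOIN items (2 rows):
parts.price | parts.rank | items.amt | items.rank | items.code | items.price
2 | 1 | 5 | 1 | X2 | 50
2 | 1 | 8 | 1 | Z2 | 4
After GROUP BY (1 rows):
parts.rank | sum_rank
1 | 2
After ORDER BY (1 rows):
parts.rank | sum_rank
1 | 2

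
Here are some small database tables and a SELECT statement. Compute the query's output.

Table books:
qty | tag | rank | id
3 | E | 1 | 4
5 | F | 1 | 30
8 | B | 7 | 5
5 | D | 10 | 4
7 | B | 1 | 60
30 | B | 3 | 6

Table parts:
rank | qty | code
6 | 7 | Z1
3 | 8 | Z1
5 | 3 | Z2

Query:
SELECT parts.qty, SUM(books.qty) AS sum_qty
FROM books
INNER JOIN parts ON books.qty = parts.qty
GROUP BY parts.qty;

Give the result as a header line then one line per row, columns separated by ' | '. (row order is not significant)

== RESULT ==
parts.qty | sum_qty
3 | 3
8 | 8
7 | 7

Derivation:
After JOIN parts (3 rows):
books.qty | books.tag | books.rank | books.id | parts.rank | parts.qty | parts.code
3 | E | 1 | 4 | 5 | 3 | Z2
8 | B | 7 | 5 | 3 | 8 | Z1
7 | B | 1 | 60 | 6 | 7 | Z1
After GROUP BY (3 rows):
parts.qty | sum_qty
3 | 3
8 | 8
7 | 7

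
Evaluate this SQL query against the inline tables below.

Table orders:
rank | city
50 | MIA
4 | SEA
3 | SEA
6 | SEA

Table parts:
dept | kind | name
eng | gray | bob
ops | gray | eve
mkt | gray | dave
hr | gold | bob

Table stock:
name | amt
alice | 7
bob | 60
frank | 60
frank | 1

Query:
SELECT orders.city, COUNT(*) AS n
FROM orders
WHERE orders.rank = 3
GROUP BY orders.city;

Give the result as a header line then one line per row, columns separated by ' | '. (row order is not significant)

After WHERE (1 rows):
orders.rank | orders.city
3 | SEA
After GROUP BY (1 rows):
orders.city | n
SEA | 1

== RESULT ==
orders.city | n
SEA | 1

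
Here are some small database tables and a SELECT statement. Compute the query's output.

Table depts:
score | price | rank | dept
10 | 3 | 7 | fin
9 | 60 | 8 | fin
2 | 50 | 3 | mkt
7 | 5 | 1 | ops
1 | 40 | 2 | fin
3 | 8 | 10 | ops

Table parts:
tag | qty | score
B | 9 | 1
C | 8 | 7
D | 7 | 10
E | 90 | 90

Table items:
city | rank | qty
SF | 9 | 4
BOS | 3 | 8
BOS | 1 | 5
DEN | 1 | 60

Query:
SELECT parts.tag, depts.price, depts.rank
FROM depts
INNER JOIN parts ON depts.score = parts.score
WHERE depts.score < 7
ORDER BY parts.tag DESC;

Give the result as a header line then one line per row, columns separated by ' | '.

After JOIN parts (3 rows):
depts.score | depts.price | depts.rank | depts.dept | parts.tag | parts.qty | parts.score
10 | 3 | 7 | fin | D | 7 | 10
7 | 5 | 1 | ops | C | 8 | 7
1 | 40 | 2 | fin | B | 9 | 1
After WHERE (1 rows):
depts.score | depts.price | depts.rank | depts.dept | parts.tag | parts.qty | parts.score
1 | 40 | 2 | fin | B | 9 | 1
After SELECT (1 rows):
parts.tag | depts.price | depts.rank
B | 40 | 2
After ORDER BY (1 rows):
parts.tag | depts.price | depts.rank
B | 40 | 2

== RESULT ==
parts.tag | depts.price | depts.rank
B | 40 | 2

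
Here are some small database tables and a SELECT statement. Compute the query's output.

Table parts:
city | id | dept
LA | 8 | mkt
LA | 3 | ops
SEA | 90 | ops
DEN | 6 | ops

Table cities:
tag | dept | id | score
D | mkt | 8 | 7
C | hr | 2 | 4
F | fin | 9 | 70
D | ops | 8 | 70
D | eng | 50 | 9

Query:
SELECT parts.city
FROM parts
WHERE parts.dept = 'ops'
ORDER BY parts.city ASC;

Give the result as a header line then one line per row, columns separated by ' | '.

== RESULT ==
parts.city
DEN
LA
SEA

Derivation:
After WHERE (3 rows):
parts.city | parts.id | parts.dept
LA | 3 | ops
SEA | 90 | ops
DEN | 6 | ops
After SELECT (3 rows):
parts.city
LA
SEA
DEN
After ORDER BY (3 rows):
parts.city
DEN
LA
SEA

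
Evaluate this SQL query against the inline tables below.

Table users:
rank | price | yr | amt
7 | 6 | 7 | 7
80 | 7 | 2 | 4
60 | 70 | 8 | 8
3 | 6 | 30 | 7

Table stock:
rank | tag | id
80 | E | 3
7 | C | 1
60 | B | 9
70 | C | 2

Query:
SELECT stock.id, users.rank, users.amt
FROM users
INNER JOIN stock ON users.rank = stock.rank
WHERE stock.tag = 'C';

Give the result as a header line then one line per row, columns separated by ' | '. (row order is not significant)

After JOIN stock (3 rows):
users.rank | users.price | users.yr | users.amt | stock.rank | stock.tag | stock.id
7 | 6 | 7 | 7 | 7 | C | 1
80 | 7 | 2 | 4 | 80 | E | 3
60 | 70 | 8 | 8 | 60 | B | 9
After WHERE (1 rows):
users.rank | users.price | users.yr | users.amt | stock.rank | stock.tag | stock.id
7 | 6 | 7 | 7 | 7 | C | 1
After SELECT (1 rows):
stock.id | users.rank | users.amt
1 | 7 | 7

== RESULT ==
stock.id | users.rank | users.amt
1 | 7 | 7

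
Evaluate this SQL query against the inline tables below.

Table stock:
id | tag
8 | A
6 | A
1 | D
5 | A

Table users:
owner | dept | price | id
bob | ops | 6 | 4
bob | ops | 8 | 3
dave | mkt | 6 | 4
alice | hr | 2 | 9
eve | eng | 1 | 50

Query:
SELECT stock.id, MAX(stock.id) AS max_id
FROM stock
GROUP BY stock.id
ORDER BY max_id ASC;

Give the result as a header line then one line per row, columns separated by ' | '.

== RESULT ==
stock.id | max_id
1 | 1
5 | 5
6 | 6
8 | 8

Derivation:
After GROUP BY (4 rows):
stock.id | max_id
8 | 8
6 | 6
1 | 1
5 | 5
After ORDER BY (4 rows):
stock.id | max_id
1 | 1
5 | 5
6 | 6
8 | 8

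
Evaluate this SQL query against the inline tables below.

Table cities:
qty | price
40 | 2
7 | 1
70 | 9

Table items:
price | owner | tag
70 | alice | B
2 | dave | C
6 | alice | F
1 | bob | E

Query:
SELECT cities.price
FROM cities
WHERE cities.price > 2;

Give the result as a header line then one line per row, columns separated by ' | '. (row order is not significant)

After WHERE (1 rows):
cities.qty | cities.price
70 | 9
After SELECT (1 rows):
cities.price
9

== RESULT ==
cities.price
9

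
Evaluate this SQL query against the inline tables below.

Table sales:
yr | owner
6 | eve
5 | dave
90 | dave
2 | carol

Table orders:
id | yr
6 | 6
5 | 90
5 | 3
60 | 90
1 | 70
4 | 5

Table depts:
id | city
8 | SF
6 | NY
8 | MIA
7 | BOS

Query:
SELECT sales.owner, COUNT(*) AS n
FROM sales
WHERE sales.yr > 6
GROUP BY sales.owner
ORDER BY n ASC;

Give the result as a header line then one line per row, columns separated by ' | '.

After WHERE (1 rows):
sales.yr | sales.owner
90 | dave
After GROUP BY (1 rows):
sales.owner | n
dave | 1
After ORDER BY (1 rows):
sales.owner | n
dave | 1

== RESULT ==
sales.owner | n
dave | 1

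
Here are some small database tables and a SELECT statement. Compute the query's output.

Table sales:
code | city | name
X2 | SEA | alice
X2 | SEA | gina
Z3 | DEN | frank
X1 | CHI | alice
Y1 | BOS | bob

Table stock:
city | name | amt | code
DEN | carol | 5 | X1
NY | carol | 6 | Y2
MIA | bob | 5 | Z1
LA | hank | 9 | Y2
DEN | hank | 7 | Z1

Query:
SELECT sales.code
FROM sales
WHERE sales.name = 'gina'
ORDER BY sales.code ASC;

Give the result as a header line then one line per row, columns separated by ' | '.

== RESULT ==
sales.code
X2

Derivation:
After WHERE (1 rows):
sales.code | sales.city | sales.name
X2 | SEA | gina
After SELECT (1 rows):
sales.code
X2
After ORDER BY (1 rows):
sales.code
X2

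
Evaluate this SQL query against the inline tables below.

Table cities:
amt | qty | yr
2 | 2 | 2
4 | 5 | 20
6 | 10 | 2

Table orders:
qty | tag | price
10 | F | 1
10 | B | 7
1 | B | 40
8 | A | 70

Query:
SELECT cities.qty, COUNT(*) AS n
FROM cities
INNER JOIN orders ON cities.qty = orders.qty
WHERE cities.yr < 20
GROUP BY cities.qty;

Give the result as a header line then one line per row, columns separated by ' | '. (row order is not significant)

== RESULT ==
cities.qty | n
10 | 2

Derivation:
After JOIN orders (2 rows):
cities.amt | cities.qty | cities.yr | orders.qty | orders.tag | orders.price
6 | 10 | 2 | 10 | F | 1
6 | 10 | 2 | 10 | B | 7
After WHERE (2 rows):
cities.amt | cities.qty | cities.yr | orders.qty | orders.tag | orders.price
6 | 10 | 2 | 10 | F | 1
6 | 10 | 2 | 10 | B | 7
After GROUP BY (1 rows):
cities.qty | n
10 | 2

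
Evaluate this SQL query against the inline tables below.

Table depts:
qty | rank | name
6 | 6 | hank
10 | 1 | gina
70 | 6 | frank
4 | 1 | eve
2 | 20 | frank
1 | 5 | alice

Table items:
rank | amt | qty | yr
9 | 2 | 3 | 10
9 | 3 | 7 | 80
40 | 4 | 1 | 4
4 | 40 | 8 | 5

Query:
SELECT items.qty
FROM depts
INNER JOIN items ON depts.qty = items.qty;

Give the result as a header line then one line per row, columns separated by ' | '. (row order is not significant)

== RESULT ==
items.qty
1

Derivation:
After JOIN items (1 rows):
depts.qty | depts.rank | depts.name | items.rank | items.amt | items.qty | items.yr
1 | 5 | alice | 40 | 4 | 1 | 4
After SELECT (1 rows):
items.qty
1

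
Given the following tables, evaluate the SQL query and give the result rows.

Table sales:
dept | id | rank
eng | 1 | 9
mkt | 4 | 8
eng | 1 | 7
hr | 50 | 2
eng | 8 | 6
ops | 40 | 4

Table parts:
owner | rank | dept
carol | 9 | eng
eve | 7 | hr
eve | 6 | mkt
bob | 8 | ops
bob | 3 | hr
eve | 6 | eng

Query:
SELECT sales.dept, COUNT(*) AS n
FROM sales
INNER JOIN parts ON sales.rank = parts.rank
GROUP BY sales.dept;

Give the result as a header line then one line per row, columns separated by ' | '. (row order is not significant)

After JOIN parts (5 rows):
sales.dept | sales.id | sales.rank | parts.owner | parts.rank | parts.dept
eng | 1 | 9 | carol | 9 | eng
mkt | 4 | 8 | bob | 8 | ops
eng | 1 | 7 | eve | 7 | hr
eng | 8 | 6 | eve | 6 | mkt
eng | 8 | 6 | eve | 6 | eng
After GROUP BY (2 rows):
sales.dept | n
eng | 4
mkt | 1

== RESULT ==
sales.dept | n
eng | 4
mkt | 1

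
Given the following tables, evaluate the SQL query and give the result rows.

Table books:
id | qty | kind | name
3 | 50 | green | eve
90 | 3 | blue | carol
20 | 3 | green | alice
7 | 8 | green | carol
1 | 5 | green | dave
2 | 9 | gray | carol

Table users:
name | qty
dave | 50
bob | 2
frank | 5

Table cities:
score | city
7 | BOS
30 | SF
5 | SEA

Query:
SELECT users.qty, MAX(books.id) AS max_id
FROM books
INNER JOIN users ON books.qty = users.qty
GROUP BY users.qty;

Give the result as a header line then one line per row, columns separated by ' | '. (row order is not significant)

== RESULT ==
users.qty | max_id
50 | 3
5 | 1

Derivation:
After JOIN users (2 rows):
books.id | books.qty | books.kind | books.name | users.name | users.qty
3 | 50 | green | eve | dave | 50
1 | 5 | green | dave | frank | 5
After GROUP BY (2 rows):
users.qty | max_id
50 | 3
5 | 1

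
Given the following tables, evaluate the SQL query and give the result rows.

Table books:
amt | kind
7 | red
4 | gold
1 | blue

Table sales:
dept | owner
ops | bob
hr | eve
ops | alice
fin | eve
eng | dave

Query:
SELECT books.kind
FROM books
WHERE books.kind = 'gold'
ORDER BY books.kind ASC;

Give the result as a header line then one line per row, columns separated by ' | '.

== RESULT ==
books.kind
gold

Derivation:
After WHERE (1 rows):
books.amt | books.kind
4 | gold
After SELECT (1 rows):
books.kind
gold
After ORDER BY (1 rows):
books.kind
gold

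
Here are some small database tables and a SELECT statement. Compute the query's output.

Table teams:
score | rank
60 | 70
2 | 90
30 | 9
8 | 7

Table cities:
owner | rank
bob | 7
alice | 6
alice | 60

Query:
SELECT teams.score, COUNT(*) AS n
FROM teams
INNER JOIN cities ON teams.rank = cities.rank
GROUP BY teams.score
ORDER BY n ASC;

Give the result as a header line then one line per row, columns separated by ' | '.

== RESULT ==
teams.score | n
8 | 1

Derivation:
After JOIN cities (1 rows):
teams.score | teams.rank | cities.owner | cities.rank
8 | 7 | bob | 7
After GROUP BY (1 rows):
teams.score | n
8 | 1
After ORDER BY (1 rows):
teams.score | n
8 | 1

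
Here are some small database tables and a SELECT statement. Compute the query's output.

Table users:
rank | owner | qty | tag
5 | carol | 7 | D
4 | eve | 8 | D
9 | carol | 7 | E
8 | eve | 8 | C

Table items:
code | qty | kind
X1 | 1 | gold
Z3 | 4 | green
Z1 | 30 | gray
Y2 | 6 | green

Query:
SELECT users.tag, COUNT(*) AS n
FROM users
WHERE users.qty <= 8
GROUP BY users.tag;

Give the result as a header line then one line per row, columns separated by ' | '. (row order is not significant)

== RESULT ==
users.tag | n
D | 2
E | 1
C | 1

Derivation:
After WHERE (4 rows):
users.rank | users.owner | users.qty | users.tag
5 | carol | 7 | D
4 | eve | 8 | D
9 | carol | 7 | E
8 | eve | 8 | C
After GROUP BY (3 rows):
users.tag | n
D | 2
E | 1
C | 1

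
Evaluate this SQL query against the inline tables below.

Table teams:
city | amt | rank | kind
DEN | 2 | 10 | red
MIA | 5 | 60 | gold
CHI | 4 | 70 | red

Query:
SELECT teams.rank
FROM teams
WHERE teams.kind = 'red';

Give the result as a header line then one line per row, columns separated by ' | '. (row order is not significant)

After WHERE (2 rows):
teams.city | teams.amt | teams.rank | teams.kind
DEN | 2 | 10 | red
CHI | 4 | 70 | red
After SELECT (2 rows):
teams.rank
10
70

== RESULT ==
teams.rank
10
70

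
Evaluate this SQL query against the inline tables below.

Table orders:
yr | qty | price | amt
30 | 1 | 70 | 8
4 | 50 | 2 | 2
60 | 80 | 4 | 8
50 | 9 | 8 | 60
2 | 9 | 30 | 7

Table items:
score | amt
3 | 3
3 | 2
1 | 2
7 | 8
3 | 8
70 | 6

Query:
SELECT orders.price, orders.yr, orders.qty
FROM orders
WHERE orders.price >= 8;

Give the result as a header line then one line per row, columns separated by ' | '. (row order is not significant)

After WHERE (3 rows):
orders.yr | orders.qty | orders.price | orders.amt
30 | 1 | 70 | 8
50 | 9 | 8 | 60
2 | 9 | 30 | 7
After SELECT (3 rows):
orders.price | orders.yr | orders.qty
70 | 30 | 1
8 | 50 | 9
30 | 2 | 9

== RESULT ==
orders.price | orders.yr | orders.qty
70 | 30 | 1
8 | 50 | 9
30 | 2 | 9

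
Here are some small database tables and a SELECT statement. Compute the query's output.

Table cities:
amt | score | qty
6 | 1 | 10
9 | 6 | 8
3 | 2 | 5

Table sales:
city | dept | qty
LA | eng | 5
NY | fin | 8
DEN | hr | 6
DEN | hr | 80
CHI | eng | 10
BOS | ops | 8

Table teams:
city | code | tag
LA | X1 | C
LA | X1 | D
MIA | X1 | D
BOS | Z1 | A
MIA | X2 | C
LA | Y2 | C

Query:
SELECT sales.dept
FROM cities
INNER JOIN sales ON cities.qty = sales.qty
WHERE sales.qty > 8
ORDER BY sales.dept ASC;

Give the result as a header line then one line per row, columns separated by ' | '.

== RESULT ==
sales.dept
eng

Derivation:
After JOIN sales (4 rows):
cities.amt | cities.score | cities.qty | sales.city | sales.dept | sales.qty
6 | 1 | 10 | CHI | eng | 10
9 | 6 | 8 | NY | fin | 8
9 | 6 | 8 | BOS | ops | 8
3 | 2 | 5 | LA | eng | 5
After WHERE (1 rows):
cities.amt | cities.score | cities.qty | sales.city | sales.dept | sales.qty
6 | 1 | 10 | CHI | eng | 10
After SELECT (1 rows):
sales.dept
eng
After ORDER BY (1 rows):
sales.dept
eng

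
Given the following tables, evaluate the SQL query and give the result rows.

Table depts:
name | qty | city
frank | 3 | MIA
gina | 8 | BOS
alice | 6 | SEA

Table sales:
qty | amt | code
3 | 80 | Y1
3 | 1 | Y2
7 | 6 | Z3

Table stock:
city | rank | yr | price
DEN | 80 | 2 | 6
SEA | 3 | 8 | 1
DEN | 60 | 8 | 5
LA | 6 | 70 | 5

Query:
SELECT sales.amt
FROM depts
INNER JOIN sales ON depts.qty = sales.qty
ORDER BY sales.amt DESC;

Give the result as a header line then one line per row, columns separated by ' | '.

After JOIN sales (2 rows):
depts.name | depts.qty | depts.city | sales.qty | sales.amt | sales.code
frank | 3 | MIA | 3 | 80 | Y1
frank | 3 | MIA | 3 | 1 | Y2
After SELECT (2 rows):
sales.amt
80
1
After ORDER BY (2 rows):
sales.amt
80
1

== RESULT ==
sales.amt
80
1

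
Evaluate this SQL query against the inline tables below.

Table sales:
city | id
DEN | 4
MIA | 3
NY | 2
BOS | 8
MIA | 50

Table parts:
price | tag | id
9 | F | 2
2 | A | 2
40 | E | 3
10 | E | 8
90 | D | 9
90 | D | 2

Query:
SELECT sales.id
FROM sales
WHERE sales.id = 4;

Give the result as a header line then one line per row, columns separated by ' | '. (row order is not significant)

== RESULT ==
sales.id
4

Derivation:
After WHERE (1 rows):
sales.city | sales.id
DEN | 4
After SELECT (1 rows):
sales.id
4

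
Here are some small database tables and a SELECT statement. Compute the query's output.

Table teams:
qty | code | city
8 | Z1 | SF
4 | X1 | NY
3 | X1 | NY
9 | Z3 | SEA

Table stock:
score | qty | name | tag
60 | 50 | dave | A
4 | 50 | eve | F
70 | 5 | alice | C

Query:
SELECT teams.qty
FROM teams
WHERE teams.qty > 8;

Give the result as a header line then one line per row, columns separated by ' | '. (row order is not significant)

After WHERE (1 rows):
teams.qty | teams.code | teams.city
9 | Z3 | SEA
After SELECT (1 rows):
teams.qty
9

== RESULT ==
teams.qty
9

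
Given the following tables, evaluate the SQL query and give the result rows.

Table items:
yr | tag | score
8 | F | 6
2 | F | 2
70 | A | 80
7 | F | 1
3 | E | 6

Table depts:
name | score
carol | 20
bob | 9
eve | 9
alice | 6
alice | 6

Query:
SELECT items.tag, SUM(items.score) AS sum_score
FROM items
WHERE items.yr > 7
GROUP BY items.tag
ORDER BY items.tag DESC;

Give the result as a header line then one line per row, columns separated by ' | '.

== RESULT ==
items.tag | sum_score
F | 6
A | 80

Derivation:
After WHERE (2 rows):
items.yr | items.tag | items.score
8 | F | 6
70 | A | 80
After GROUP BY (2 rows):
items.tag | sum_score
F | 6
A | 80
After ORDER BY (2 rows):
items.tag | sum_score
F | 6
A | 80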